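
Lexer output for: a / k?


Scan left to right, longest-match per lexeme
Tokens: ID(a), OP(/), ID(k)


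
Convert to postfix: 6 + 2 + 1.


Left to right (same or higher precedence on left)
Postfix: 6 2 + 1 +


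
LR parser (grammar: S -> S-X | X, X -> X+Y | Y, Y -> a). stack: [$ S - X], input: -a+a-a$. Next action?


handle 'S-X' on top; lookahead ∈ FOLLOW(S) = {-, $}
Action: reduce (S -> S-X)


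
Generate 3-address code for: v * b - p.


Break into single-operator statements:
t1 = v * b
t2 = t1 - p


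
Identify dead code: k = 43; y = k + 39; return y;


k is read by y's definition; y is returned
No dead code


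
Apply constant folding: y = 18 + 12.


18 + 12 = 30 at compile time
Optimized: y = 30


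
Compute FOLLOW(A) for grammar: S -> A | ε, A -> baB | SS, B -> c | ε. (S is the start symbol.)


$ ∈ FOLLOW(S). For each A -> αBβ: add FIRST(β)\{ε} to FOLLOW(B); if β nullable, add FOLLOW(A).
FOLLOW(A) = {$, b}


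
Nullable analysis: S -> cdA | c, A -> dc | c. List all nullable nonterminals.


A nonterminal is nullable iff some alternative derives ε (directly, or every symbol in it is nullable)
Nullable: {}


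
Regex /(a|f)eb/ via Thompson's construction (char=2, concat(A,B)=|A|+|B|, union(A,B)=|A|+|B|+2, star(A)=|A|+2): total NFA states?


Syntax tree has 4 char leaf(s), 1 union(s), 0 star(s)
chars contribute 4×2 = 8; each union adds +2; each star adds +2
Total: 8 + 2 + 0 = 10 states


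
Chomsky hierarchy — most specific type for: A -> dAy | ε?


Single nonterminal LHS, but d^n y^n is not regular
Classification: Type 2 (Context-Free)


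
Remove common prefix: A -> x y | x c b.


Common prefix: 'x'
Factored: A -> x A', A' -> y | c b


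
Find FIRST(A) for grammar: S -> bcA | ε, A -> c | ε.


Per alternative of A: FIRST(c) = {c}; FIRST(ε) = {ε}
FIRST(A) = {c, ε}


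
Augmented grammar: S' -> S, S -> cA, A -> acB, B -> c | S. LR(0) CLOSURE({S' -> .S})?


Start: S' -> .S
For each item with dot before a nonterminal B, add B -> .γ for every B-production
Closure: [S' -> .S, S -> .cA]


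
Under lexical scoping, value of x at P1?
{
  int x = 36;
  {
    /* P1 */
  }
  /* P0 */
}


P1's block does not declare x; resolves to the enclosing declaration at depth 0
x = 36


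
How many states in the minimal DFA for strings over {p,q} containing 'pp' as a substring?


KMP-style automaton: 2 progress states + 1 absorbing accept = 3
Minimal DFA: 3 states


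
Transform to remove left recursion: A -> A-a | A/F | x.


Left-recursive alternatives: A-a, A/F; non-recursive: x
Introduce A': A -> xA', A' -> -aA' | /FA' | ε


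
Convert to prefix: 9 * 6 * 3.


left-to-right (same/higher precedence on left): tree is (* (* 9 6) 3)
Prefix: * * 9 6 3


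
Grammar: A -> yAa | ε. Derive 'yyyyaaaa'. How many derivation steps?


Derivation: A => yAa => yyAaa => yyyAaaa => yyyyAaaaa => yyyyaaaa
Steps: 5


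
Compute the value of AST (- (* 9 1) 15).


Evaluate inner: (* 9 1) = 9
Evaluate root: (- 9 15) = -6
Result: -6


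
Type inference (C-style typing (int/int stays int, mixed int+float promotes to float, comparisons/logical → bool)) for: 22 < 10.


Operand types: int < int
Rule: comparison yields bool
Result type: bool


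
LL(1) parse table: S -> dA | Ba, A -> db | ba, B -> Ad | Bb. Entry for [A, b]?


For [A, b]: 'b' ∈ FIRST(ba)
Entry: A -> ba


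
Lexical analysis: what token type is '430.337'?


Pattern: digits with a decimal point
Type: FLOAT_LITERAL


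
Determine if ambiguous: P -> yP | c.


right-linear, alternatives start with distinct terminals 'y' vs 'c': unique leftmost derivation
Unambiguous


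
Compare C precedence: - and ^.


'-' is additive (level 9); '^' is bitwise XOR (level 4)
Higher level binds tighter
'-' has higher precedence than '^'


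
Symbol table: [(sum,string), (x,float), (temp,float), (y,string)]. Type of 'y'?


Lookup 'y' → type string


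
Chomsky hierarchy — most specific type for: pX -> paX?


LHS has context (more than one symbol) and |LHS| ≤ |RHS|
Classification: Type 1 (Context-Sensitive)


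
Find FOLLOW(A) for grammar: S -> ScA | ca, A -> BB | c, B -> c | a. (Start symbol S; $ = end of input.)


$ ∈ FOLLOW(S). For each A -> αBβ: add FIRST(β)\{ε} to FOLLOW(B); if β nullable, add FOLLOW(A).
FOLLOW(A) = {$, c}


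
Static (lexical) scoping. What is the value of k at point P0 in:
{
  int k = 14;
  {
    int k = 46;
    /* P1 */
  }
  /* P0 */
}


k declared in the same block as P0
k = 14


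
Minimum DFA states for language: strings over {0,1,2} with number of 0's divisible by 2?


Track (count of 0) mod 2: states 0..1, accept at 0
Minimal DFA: 2 states


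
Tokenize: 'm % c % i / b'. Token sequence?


Scan left to right, longest-match per lexeme
Tokens: ID(m), OP(%), ID(c), OP(%), ID(i), OP(/), ID(b)


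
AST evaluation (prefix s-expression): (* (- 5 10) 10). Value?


Evaluate inner: (- 5 10) = -5
Evaluate root: (* -5 10) = -50
Result: -50


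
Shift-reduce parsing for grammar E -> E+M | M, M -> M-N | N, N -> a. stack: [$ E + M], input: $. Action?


handle 'E+M' on top; lookahead ∈ FOLLOW(E) = {+, $}
Action: reduce (E -> E+M)


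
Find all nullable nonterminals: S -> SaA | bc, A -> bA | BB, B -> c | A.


A nonterminal is nullable iff some alternative derives ε (directly, or every symbol in it is nullable)
Nullable: {}


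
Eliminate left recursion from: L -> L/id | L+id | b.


Left-recursive alternatives: L/id, L+id; non-recursive: b
Introduce L': L -> bL', L' -> /idL' | +idL' | ε


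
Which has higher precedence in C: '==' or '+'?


'+' is additive (level 9); '==' is equality (level 6)
Higher level binds tighter
'+' has higher precedence than '=='


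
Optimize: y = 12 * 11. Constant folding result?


12 * 11 = 132 at compile time
Optimized: y = 132


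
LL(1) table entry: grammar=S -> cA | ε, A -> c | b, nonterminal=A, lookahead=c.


For [A, c]: 'c' ∈ FIRST(c)
Entry: A -> c


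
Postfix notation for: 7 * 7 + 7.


Left to right (same or higher precedence on left)
Postfix: 7 7 * 7 +


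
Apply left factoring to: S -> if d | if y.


Common prefix: 'if'
Factored: S -> if S', S' -> d | y


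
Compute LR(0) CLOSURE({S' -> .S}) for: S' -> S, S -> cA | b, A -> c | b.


Start: S' -> .S
For each item with dot before a nonterminal B, add B -> .γ for every B-production
Closure: [S' -> .S, S -> .cA, S -> .b]


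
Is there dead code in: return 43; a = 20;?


statement follows a return and is unreachable
Dead: 'a = 20'


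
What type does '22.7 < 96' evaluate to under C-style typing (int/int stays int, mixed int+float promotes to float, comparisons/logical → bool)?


Operand types: float < int
Rule: comparison yields bool
Result type: bool


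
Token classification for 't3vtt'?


Pattern: letter/underscore followed by alphanumerics, not a keyword
Type: IDENTIFIER


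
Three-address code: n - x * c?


Break into single-operator statements:
t1 = x * c
t2 = n - t1


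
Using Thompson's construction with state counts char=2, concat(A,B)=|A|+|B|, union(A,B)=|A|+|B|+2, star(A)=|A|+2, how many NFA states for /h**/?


Syntax tree has 1 char leaf(s), 0 union(s), 2 star(s)
chars contribute 1×2 = 2; each union adds +2; each star adds +2
Total: 2 + 0 + 4 = 6 states


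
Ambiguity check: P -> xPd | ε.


balanced x^n…d^n: each string has a unique parse
Unambiguous


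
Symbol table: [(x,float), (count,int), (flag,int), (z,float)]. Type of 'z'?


Lookup 'z' → type float


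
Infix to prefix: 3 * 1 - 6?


left-to-right (same/higher precedence on left): tree is (- (* 3 1) 6)
Prefix: - * 3 1 6


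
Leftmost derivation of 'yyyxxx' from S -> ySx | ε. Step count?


Derivation: S => ySx => yySxx => yyySxxx => yyyxxx
Steps: 4


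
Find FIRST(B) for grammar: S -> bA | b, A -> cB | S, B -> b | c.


Per alternative of B: FIRST(b) = {b}; FIRST(c) = {c}
FIRST(B) = {b, c}


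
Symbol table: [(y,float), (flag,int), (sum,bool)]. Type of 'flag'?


Lookup 'flag' → type int


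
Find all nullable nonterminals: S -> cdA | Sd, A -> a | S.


A nonterminal is nullable iff some alternative derives ε (directly, or every symbol in it is nullable)
Nullable: {}


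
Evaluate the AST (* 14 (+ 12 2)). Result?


Evaluate inner: (+ 12 2) = 14
Evaluate root: (* 14 14) = 196
Result: 196


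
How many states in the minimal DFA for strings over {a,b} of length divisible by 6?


Track length mod 6: states 0..5, accept at 0
Minimal DFA: 6 states


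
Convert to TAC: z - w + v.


Break into single-operator statements:
t1 = z - w
t2 = t1 + v


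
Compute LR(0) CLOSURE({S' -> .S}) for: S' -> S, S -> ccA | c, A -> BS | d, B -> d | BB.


Start: S' -> .S
For each item with dot before a nonterminal B, add B -> .γ for every B-production
Closure: [S' -> .S, S -> .ccA, S -> .c]


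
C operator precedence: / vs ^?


'/' is multiplicative (level 10); '^' is bitwise XOR (level 4)
Higher level binds tighter
'/' has higher precedence than '^'


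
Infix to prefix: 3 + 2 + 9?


left-to-right (same/higher precedence on left): tree is (+ (+ 3 2) 9)
Prefix: + + 3 2 9


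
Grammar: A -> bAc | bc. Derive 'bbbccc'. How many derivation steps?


Derivation: A => bAc => bbAcc => bbbccc
Steps: 3


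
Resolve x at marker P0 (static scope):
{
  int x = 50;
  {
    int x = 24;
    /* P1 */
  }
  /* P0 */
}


x declared in the same block as P0
x = 50


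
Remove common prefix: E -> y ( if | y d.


Common prefix: 'y'
Factored: E -> y E', E' -> ( if | d


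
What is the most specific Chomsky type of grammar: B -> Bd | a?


Left-linear: every RHS is a terminal or one nonterminal followed by a terminal
Classification: Type 3 (Regular)


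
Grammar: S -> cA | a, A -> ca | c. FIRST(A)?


Per alternative of A: FIRST(ca) = {c}; FIRST(c) = {c}
FIRST(A) = {c}


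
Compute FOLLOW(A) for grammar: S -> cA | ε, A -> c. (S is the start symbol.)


$ ∈ FOLLOW(S). For each A -> αBβ: add FIRST(β)\{ε} to FOLLOW(B); if β nullable, add FOLLOW(A).
FOLLOW(A) = {$}


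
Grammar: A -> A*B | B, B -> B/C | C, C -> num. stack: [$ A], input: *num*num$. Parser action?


shift '*' to continue A -> A*B
Action: shift


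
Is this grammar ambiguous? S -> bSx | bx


balanced b^n…x^n: each string has a unique parse
Unambiguous


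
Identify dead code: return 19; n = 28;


statement follows a return and is unreachable
Dead: 'n = 28'


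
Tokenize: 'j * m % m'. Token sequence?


Scan left to right, longest-match per lexeme
Tokens: ID(j), OP(*), ID(m), OP(%), ID(m)


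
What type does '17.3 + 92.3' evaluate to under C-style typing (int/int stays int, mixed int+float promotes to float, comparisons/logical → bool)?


Operand types: float + float
Rule: mixed int/float promotes to float; int/int stays int
Result type: float


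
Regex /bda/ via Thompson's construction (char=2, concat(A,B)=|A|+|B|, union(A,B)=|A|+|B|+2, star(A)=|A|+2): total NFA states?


Syntax tree has 3 char leaf(s), 0 union(s), 0 star(s)
chars contribute 3×2 = 6; each union adds +2; each star adds +2
Total: 6 + 0 + 0 = 6 states


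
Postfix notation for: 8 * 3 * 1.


Left to right (same or higher precedence on left)
Postfix: 8 3 * 1 *


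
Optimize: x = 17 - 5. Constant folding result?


17 - 5 = 12 at compile time
Optimized: x = 12


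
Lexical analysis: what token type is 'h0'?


Pattern: letter/underscore followed by alphanumerics, not a keyword
Type: IDENTIFIER


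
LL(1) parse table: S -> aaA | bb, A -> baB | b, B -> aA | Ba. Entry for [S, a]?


For [S, a]: 'a' ∈ FIRST(aaA)
Entry: S -> aaA


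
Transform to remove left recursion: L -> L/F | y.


Left-recursive alternatives: L/F; non-recursive: y
Introduce L': L -> yL', L' -> /FL' | ε


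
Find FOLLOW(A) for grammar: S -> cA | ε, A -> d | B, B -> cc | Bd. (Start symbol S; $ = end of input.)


$ ∈ FOLLOW(S). For each A -> αBβ: add FIRST(β)\{ε} to FOLLOW(B); if β nullable, add FOLLOW(A).
FOLLOW(A) = {$}


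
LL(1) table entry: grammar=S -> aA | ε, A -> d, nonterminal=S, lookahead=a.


For [S, a]: 'a' ∈ FIRST(aA)
Entry: S -> aA


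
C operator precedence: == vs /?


'/' is multiplicative (level 10); '==' is equality (level 6)
Higher level binds tighter
'/' has higher precedence than '=='


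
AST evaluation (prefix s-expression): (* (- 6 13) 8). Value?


Evaluate inner: (- 6 13) = -7
Evaluate root: (* -7 8) = -56
Result: -56


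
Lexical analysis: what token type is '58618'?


Pattern: digits only
Type: INTEGER_LITERAL


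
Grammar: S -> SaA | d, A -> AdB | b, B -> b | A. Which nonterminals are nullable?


A nonterminal is nullable iff some alternative derives ε (directly, or every symbol in it is nullable)
Nullable: {}


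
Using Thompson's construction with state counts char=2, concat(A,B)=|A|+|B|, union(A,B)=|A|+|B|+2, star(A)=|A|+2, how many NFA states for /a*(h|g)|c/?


Syntax tree has 4 char leaf(s), 2 union(s), 1 star(s)
chars contribute 4×2 = 8; each union adds +2; each star adds +2
Total: 8 + 4 + 2 = 14 states


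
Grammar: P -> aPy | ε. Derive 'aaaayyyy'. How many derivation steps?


Derivation: P => aPy => aaPyy => aaaPyyy => aaaaPyyyy => aaaayyyy
Steps: 5


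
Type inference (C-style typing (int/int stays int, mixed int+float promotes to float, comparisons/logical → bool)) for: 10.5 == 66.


Operand types: float == int
Rule: comparison yields bool
Result type: bool


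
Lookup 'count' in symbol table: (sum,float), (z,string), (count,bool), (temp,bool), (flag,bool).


Lookup 'count' → type bool


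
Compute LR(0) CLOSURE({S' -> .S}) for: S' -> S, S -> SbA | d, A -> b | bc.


Start: S' -> .S
For each item with dot before a nonterminal B, add B -> .γ for every B-production
Closure: [S' -> .S, S -> .SbA, S -> .d]


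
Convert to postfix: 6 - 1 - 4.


Left to right (same or higher precedence on left)
Postfix: 6 1 - 4 -


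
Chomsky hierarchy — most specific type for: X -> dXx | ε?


Single nonterminal LHS, but d^n x^n is not regular
Classification: Type 2 (Context-Free)


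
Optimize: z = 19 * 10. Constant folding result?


19 * 10 = 190 at compile time
Optimized: z = 190


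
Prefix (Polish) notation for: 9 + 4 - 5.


left-to-right (same/higher precedence on left): tree is (- (+ 9 4) 5)
Prefix: - + 9 4 5


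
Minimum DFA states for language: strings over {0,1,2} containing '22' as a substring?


KMP-style automaton: 2 progress states + 1 absorbing accept = 3
Minimal DFA: 3 states


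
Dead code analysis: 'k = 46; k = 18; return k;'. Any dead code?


first assignment to k is overwritten before any read
Dead: 'k = 46'


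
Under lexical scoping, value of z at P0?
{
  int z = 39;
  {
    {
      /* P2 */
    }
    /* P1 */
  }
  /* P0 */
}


z declared in the same block as P0
z = 39


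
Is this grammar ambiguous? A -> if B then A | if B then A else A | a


dangling else: 'if B then if B then a else a' parses two ways
Ambiguous


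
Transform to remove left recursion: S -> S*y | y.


Left-recursive alternatives: S*y; non-recursive: y
Introduce S': S -> yS', S' -> *yS' | ε


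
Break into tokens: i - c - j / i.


Scan left to right, longest-match per lexeme
Tokens: ID(i), OP(-), ID(c), OP(-), ID(j), OP(/), ID(i)


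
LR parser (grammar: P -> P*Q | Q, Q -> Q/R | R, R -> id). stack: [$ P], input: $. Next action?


start symbol P on stack, input exhausted
Action: accept


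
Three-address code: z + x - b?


Break into single-operator statements:
t1 = z + x
t2 = t1 - b


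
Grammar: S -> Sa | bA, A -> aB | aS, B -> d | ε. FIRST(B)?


Per alternative of B: FIRST(d) = {d}; FIRST(ε) = {ε}
FIRST(B) = {d, ε}


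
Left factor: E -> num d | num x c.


Common prefix: 'num'
Factored: E -> num E', E' -> d | x c


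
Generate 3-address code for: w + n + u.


Break into single-operator statements:
t1 = w + n
t2 = t1 + u


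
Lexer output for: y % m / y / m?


Scan left to right, longest-match per lexeme
Tokens: ID(y), OP(%), ID(m), OP(/), ID(y), OP(/), ID(m)


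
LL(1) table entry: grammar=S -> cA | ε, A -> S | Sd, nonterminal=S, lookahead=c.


For [S, c]: 'c' ∈ FIRST(cA)
Entry: S -> cA


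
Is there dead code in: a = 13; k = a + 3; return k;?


a is read by k's definition; k is returned
No dead code


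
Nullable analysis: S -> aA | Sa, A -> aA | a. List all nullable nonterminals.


A nonterminal is nullable iff some alternative derives ε (directly, or every symbol in it is nullable)
Nullable: {}


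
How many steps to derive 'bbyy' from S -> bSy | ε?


Derivation: S => bSy => bbSyy => bbyy
Steps: 3


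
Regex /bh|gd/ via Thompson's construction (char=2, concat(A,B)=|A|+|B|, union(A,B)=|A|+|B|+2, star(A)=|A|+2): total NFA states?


Syntax tree has 4 char leaf(s), 1 union(s), 0 star(s)
chars contribute 4×2 = 8; each union adds +2; each star adds +2
Total: 8 + 2 + 0 = 10 states


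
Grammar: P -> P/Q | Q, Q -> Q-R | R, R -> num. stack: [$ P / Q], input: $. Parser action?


handle 'P/Q' on top; lookahead ∈ FOLLOW(P) = {/, $}
Action: reduce (P -> P/Q)


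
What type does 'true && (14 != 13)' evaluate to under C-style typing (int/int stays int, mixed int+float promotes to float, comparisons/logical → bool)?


Operand types: bool && bool
Rule: logical operators take bool operands and yield bool
Result type: bool


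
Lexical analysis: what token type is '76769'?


Pattern: digits only
Type: INTEGER_LITERAL


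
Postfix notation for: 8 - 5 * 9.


* has higher precedence, evaluate 5*9 first
Postfix: 8 5 9 * -


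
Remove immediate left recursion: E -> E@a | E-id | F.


Left-recursive alternatives: E@a, E-id; non-recursive: F
Introduce E': E -> FE', E' -> @aE' | -idE' | ε


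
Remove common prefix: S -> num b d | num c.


Common prefix: 'num'
Factored: S -> num S', S' -> b d | c


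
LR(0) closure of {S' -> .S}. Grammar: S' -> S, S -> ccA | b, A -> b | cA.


Start: S' -> .S
For each item with dot before a nonterminal B, add B -> .γ for every B-production
Closure: [S' -> .S, S -> .ccA, S -> .b]


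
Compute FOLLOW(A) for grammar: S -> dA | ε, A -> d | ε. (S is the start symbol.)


$ ∈ FOLLOW(S). For each A -> αBβ: add FIRST(β)\{ε} to FOLLOW(B); if β nullable, add FOLLOW(A).
FOLLOW(A) = {$}


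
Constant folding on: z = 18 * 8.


18 * 8 = 144 at compile time
Optimized: z = 144


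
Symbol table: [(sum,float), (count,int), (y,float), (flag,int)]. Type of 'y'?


Lookup 'y' → type float


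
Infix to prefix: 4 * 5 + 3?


left-to-right (same/higher precedence on left): tree is (+ (* 4 5) 3)
Prefix: + * 4 5 3


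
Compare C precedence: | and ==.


'==' is equality (level 6); '|' is bitwise OR (level 3)
Higher level binds tighter
'==' has higher precedence than '|'


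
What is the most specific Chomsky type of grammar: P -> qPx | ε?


Single nonterminal LHS, but q^n x^n is not regular
Classification: Type 2 (Context-Free)


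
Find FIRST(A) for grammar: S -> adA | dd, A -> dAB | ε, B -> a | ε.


Per alternative of A: FIRST(dAB) = {d}; FIRST(ε) = {ε}
FIRST(A) = {d, ε}


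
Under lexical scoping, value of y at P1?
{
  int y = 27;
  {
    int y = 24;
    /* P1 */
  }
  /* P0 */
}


y declared in the same block as P1
y = 24


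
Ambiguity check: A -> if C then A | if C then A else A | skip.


dangling else: 'if C then if C then skip else skip' parses two ways
Ambiguous


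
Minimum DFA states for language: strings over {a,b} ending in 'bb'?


Track the longest suffix of input matching a prefix of 'bb': 3 classes (prefixes of length 0..2)
Minimal DFA: 3 states


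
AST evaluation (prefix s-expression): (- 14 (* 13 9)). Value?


Evaluate inner: (* 13 9) = 117
Evaluate root: (- 14 117) = -103
Result: -103


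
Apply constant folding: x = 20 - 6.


20 - 6 = 14 at compile time
Optimized: x = 14


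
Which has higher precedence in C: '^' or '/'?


'/' is multiplicative (level 10); '^' is bitwise XOR (level 4)
Higher level binds tighter
'/' has higher precedence than '^'


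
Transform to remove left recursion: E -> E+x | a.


Left-recursive alternatives: E+x; non-recursive: a
Introduce E': E -> aE', E' -> +xE' | ε


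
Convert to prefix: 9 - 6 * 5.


'*' binds tighter: tree is (- 9 (* 6 5))
Prefix: - 9 * 6 5


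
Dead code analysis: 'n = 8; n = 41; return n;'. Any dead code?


first assignment to n is overwritten before any read
Dead: 'n = 8'


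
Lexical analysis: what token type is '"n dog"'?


Pattern: double-quoted sequence
Type: STRING_LITERAL


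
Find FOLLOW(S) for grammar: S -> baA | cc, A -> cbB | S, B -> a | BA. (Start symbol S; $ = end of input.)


$ ∈ FOLLOW(S). For each A -> αBβ: add FIRST(β)\{ε} to FOLLOW(B); if β nullable, add FOLLOW(A).
FOLLOW(S) = {$, b, c}


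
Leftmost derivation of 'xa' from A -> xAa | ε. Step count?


Derivation: A => xAa => xa
Steps: 2


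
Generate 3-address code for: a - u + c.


Break into single-operator statements:
t1 = a - u
t2 = t1 + c


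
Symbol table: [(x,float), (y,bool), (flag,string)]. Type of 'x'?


Lookup 'x' → type float


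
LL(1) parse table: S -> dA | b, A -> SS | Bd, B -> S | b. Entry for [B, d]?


For [B, d]: 'd' ∈ FIRST(S)
Entry: B -> S


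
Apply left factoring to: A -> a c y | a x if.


Common prefix: 'a'
Factored: A -> a A', A' -> c y | x if


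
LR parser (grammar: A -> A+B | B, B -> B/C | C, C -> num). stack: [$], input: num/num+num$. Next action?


no handle on stack; shift 'num'
Action: shift


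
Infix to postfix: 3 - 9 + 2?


Left to right (same or higher precedence on left)
Postfix: 3 9 - 2 +


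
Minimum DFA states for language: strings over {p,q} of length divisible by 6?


Track length mod 6: states 0..5, accept at 0
Minimal DFA: 6 states


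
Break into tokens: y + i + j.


Scan left to right, longest-match per lexeme
Tokens: ID(y), OP(+), ID(i), OP(+), ID(j)


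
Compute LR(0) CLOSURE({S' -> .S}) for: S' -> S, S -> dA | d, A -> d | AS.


Start: S' -> .S
For each item with dot before a nonterminal B, add B -> .γ for every B-production
Closure: [S' -> .S, S -> .dA, S -> .d]


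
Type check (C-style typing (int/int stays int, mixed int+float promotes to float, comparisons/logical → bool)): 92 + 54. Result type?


Operand types: int + int
Rule: mixed int/float promotes to float; int/int stays int
Result type: int


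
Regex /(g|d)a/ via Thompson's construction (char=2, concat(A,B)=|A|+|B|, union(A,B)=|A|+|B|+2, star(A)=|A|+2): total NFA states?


Syntax tree has 3 char leaf(s), 1 union(s), 0 star(s)
chars contribute 3×2 = 6; each union adds +2; each star adds +2
Total: 6 + 2 + 0 = 8 states


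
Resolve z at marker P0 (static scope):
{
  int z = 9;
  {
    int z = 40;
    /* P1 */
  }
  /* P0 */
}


z declared in the same block as P0
z = 9


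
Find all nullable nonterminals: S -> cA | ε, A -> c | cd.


A nonterminal is nullable iff some alternative derives ε (directly, or every symbol in it is nullable)
Nullable: {S}


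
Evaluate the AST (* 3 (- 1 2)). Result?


Evaluate inner: (- 1 2) = -1
Evaluate root: (* 3 -1) = -3
Result: -3


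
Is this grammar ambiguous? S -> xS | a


right-linear, alternatives start with distinct terminals 'x' vs 'a': unique leftmost derivation
Unambiguous


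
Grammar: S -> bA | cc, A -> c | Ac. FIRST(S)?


Per alternative of S: FIRST(bA) = {b}; FIRST(cc) = {c}
FIRST(S) = {b, c}


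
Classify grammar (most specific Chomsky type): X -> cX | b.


Right-linear: every RHS is a terminal or a terminal followed by one nonterminal
Classification: Type 3 (Regular)


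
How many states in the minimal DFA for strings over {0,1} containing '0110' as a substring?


KMP-style automaton: 4 progress states + 1 absorbing accept = 5
Minimal DFA: 5 states


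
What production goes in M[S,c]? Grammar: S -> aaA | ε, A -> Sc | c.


For [S, c]: ε is nullable and 'c' ∈ FOLLOW(S)
Entry: S -> ε


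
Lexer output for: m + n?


Scan left to right, longest-match per lexeme
Tokens: ID(m), OP(+), ID(n)


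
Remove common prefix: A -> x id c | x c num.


Common prefix: 'x'
Factored: A -> x A', A' -> id c | c num


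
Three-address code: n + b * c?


Break into single-operator statements:
t1 = b * c
t2 = n + t1


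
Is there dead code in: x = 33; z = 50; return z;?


x is assigned but never read
Dead: 'x = 33'


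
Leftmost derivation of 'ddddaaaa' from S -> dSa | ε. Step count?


Derivation: S => dSa => ddSaa => dddSaaa => ddddSaaaa => ddddaaaa
Steps: 5


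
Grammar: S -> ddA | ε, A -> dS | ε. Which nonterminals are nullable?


A nonterminal is nullable iff some alternative derives ε (directly, or every symbol in it is nullable)
Nullable: {A, S}


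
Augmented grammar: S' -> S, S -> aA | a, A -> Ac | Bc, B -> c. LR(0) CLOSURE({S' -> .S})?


Start: S' -> .S
For each item with dot before a nonterminal B, add B -> .γ for every B-production
Closure: [S' -> .S, S -> .aA, S -> .a]


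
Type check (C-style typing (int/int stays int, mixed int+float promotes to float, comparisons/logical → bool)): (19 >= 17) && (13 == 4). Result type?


Operand types: bool && bool
Rule: logical operators take bool operands and yield bool
Result type: bool


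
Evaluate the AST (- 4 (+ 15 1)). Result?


Evaluate inner: (+ 15 1) = 16
Evaluate root: (- 4 16) = -12
Result: -12


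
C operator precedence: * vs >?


'*' is multiplicative (level 10); '>' is relational (level 7)
Higher level binds tighter
'*' has higher precedence than '>'


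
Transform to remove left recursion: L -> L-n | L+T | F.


Left-recursive alternatives: L-n, L+T; non-recursive: F
Introduce L': L -> FL', L' -> -nL' | +TL' | ε


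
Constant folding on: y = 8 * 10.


8 * 10 = 80 at compile time
Optimized: y = 80


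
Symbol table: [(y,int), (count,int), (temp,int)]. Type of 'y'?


Lookup 'y' → type int


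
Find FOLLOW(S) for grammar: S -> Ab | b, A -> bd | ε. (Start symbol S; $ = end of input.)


$ ∈ FOLLOW(S). For each A -> αBβ: add FIRST(β)\{ε} to FOLLOW(B); if β nullable, add FOLLOW(A).
FOLLOW(S) = {$}


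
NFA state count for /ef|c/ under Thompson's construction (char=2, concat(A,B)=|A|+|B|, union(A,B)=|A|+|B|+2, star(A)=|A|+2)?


Syntax tree has 3 char leaf(s), 1 union(s), 0 star(s)
chars contribute 3×2 = 6; each union adds +2; each star adds +2
Total: 6 + 2 + 0 = 8 states


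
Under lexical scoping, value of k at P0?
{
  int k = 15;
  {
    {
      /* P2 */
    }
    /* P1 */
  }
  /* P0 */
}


k declared in the same block as P0
k = 15


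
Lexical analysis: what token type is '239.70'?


Pattern: digits with a decimal point
Type: FLOAT_LITERAL


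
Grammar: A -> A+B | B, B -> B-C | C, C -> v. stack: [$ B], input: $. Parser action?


lookahead ∉ {-} so B won't extend; reduce A -> B
Action: reduce (A -> B)


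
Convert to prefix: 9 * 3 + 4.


left-to-right (same/higher precedence on left): tree is (+ (* 9 3) 4)
Prefix: + * 9 3 4


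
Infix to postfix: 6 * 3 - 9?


Left to right (same or higher precedence on left)
Postfix: 6 3 * 9 -


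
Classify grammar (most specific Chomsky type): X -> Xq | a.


Left-linear: every RHS is a terminal or one nonterminal followed by a terminal
Classification: Type 3 (Regular)


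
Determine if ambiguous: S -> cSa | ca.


balanced c^n…a^n: each string has a unique parse
Unambiguous


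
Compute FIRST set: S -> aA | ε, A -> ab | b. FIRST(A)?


Per alternative of A: FIRST(ab) = {a}; FIRST(b) = {b}
FIRST(A) = {a, b}


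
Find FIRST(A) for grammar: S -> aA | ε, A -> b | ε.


Per alternative of A: FIRST(b) = {b}; FIRST(ε) = {ε}
FIRST(A) = {b, ε}


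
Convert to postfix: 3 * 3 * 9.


Left to right (same or higher precedence on left)
Postfix: 3 3 * 9 *


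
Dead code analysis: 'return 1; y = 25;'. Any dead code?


statement follows a return and is unreachable
Dead: 'y = 25'


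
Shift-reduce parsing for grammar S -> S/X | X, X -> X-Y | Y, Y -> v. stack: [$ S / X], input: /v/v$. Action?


handle 'S/X' on top; lookahead ∈ FOLLOW(S) = {/, $}
Action: reduce (S -> S/X)


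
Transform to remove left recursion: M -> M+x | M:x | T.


Left-recursive alternatives: M+x, M:x; non-recursive: T
Introduce M': M -> TM', M' -> +xM' | :xM' | ε


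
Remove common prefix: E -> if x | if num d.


Common prefix: 'if'
Factored: E -> if E', E' -> x | num d


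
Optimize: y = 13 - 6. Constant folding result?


13 - 6 = 7 at compile time
Optimized: y = 7


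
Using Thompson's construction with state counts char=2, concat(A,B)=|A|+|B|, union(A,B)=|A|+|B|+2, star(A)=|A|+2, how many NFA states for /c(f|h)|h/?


Syntax tree has 4 char leaf(s), 2 union(s), 0 star(s)
chars contribute 4×2 = 8; each union adds +2; each star adds +2
Total: 8 + 4 + 0 = 12 states


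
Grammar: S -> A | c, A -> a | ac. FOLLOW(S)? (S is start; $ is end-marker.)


$ ∈ FOLLOW(S). For each A -> αBβ: add FIRST(β)\{ε} to FOLLOW(B); if β nullable, add FOLLOW(A).
FOLLOW(S) = {$}


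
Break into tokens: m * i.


Scan left to right, longest-match per lexeme
Tokens: ID(m), OP(*), ID(i)


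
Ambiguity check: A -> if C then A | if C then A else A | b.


dangling else: 'if C then if C then b else b' parses two ways
Ambiguous


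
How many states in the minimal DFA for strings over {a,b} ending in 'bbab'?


Track the longest suffix of input matching a prefix of 'bbab': 5 classes (prefixes of length 0..4)
Minimal DFA: 5 states


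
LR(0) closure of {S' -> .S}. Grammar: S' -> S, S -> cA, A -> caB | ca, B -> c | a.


Start: S' -> .S
For each item with dot before a nonterminal B, add B -> .γ for every B-production
Closure: [S' -> .S, S -> .cA]


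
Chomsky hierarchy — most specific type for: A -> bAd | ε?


Single nonterminal LHS, but b^n d^n is not regular
Classification: Type 2 (Context-Free)


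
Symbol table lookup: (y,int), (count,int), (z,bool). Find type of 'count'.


Lookup 'count' → type int


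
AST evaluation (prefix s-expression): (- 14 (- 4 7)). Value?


Evaluate inner: (- 4 7) = -3
Evaluate root: (- 14 -3) = 17
Result: 17


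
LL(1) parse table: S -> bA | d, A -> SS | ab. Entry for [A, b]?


For [A, b]: 'b' ∈ FIRST(SS)
Entry: A -> SS


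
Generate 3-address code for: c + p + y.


Break into single-operator statements:
t1 = c + p
t2 = t1 + y


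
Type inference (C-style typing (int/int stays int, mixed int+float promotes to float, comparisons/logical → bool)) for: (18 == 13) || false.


Operand types: bool || bool
Rule: logical operators take bool operands and yield bool
Result type: bool


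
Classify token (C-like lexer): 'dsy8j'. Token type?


Pattern: letter/underscore followed by alphanumerics, not a keyword
Type: IDENTIFIER


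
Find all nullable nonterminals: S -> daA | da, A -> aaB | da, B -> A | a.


A nonterminal is nullable iff some alternative derives ε (directly, or every symbol in it is nullable)
Nullable: {}


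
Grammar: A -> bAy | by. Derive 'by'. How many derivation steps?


Derivation: A => by
Steps: 1


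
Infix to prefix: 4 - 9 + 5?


left-to-right (same/higher precedence on left): tree is (+ (- 4 9) 5)
Prefix: + - 4 9 5


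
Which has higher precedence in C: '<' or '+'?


'+' is additive (level 9); '<' is relational (level 7)
Higher level binds tighter
'+' has higher precedence than '<'


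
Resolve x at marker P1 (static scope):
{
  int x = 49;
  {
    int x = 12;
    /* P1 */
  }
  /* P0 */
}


x declared in the same block as P1
x = 12


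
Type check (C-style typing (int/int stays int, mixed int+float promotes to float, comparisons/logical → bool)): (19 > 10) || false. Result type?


Operand types: bool || bool
Rule: logical operators take bool operands and yield bool
Result type: bool


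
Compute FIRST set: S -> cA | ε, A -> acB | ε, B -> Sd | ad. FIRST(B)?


Per alternative of B: FIRST(Sd) = {c, d}; FIRST(ad) = {a}
FIRST(B) = {a, c, d}


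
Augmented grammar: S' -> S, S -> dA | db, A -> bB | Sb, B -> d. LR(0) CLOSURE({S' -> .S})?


Start: S' -> .S
For each item with dot before a nonterminal B, add B -> .γ for every B-production
Closure: [S' -> .S, S -> .dA, S -> .db]


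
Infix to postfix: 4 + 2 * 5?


* has higher precedence, evaluate 2*5 first
Postfix: 4 2 5 * +


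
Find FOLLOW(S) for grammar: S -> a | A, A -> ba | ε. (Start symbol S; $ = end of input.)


$ ∈ FOLLOW(S). For each A -> αBβ: add FIRST(β)\{ε} to FOLLOW(B); if β nullable, add FOLLOW(A).
FOLLOW(S) = {$}


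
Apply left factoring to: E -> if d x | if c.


Common prefix: 'if'
Factored: E -> if E', E' -> d x | c


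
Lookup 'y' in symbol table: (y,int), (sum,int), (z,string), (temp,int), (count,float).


Lookup 'y' → type int


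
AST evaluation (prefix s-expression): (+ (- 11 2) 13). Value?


Evaluate inner: (- 11 2) = 9
Evaluate root: (+ 9 13) = 22
Result: 22


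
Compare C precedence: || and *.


'*' is multiplicative (level 10); '||' is logical OR (level 1)
Higher level binds tighter
'*' has higher precedence than '||'


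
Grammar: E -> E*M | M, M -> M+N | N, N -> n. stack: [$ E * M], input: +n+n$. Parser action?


'+' can extend M; shift to build M -> M+N
Action: shift


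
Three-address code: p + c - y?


Break into single-operator statements:
t1 = p + c
t2 = t1 - y


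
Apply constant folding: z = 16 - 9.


16 - 9 = 7 at compile time
Optimized: z = 7


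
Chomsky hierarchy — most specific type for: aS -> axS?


LHS has context (more than one symbol) and |LHS| ≤ |RHS|
Classification: Type 1 (Context-Sensitive)


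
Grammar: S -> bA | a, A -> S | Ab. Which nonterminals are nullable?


A nonterminal is nullable iff some alternative derives ε (directly, or every symbol in it is nullable)
Nullable: {}


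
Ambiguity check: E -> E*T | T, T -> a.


precedence layered via separate nonterminal T: deterministic
Unambiguous


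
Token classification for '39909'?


Pattern: digits only
Type: INTEGER_LITERAL


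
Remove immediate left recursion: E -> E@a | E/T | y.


Left-recursive alternatives: E@a, E/T; non-recursive: y
Introduce E': E -> yE', E' -> @aE' | /TE' | ε


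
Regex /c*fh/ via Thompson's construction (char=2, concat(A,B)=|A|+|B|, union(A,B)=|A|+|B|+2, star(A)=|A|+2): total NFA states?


Syntax tree has 3 char leaf(s), 0 union(s), 1 star(s)
chars contribute 3×2 = 6; each union adds +2; each star adds +2
Total: 6 + 0 + 2 = 8 states


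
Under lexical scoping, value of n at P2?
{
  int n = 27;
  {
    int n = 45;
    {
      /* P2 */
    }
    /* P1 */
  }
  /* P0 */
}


P2's block does not declare n; resolves to the enclosing declaration at depth 1
n = 45


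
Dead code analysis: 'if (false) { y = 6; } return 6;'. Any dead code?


condition is constant false, so the whole block is unreachable
Dead: 'if (false) { y = 6; }'


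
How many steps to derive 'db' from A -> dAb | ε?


Derivation: A => dAb => db
Steps: 2


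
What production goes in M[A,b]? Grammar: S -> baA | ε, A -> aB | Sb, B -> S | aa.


For [A, b]: 'b' ∈ FIRST(Sb)
Entry: A -> Sb


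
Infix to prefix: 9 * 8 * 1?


left-to-right (same/higher precedence on left): tree is (* (* 9 8) 1)
Prefix: * * 9 8 1


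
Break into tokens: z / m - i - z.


Scan left to right, longest-match per lexeme
Tokens: ID(z), OP(/), ID(m), OP(-), ID(i), OP(-), ID(z)


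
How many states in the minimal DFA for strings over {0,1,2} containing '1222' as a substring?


KMP-style automaton: 4 progress states + 1 absorbing accept = 5
Minimal DFA: 5 states


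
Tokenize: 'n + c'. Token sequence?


Scan left to right, longest-match per lexeme
Tokens: ID(n), OP(+), ID(c)


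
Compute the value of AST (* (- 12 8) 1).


Evaluate inner: (- 12 8) = 4
Evaluate root: (* 4 1) = 4
Result: 4


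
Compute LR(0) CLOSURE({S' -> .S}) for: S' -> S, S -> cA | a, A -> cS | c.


Start: S' -> .S
For each item with dot before a nonterminal B, add B -> .γ for every B-production
Closure: [S' -> .S, S -> .cA, S -> .a]


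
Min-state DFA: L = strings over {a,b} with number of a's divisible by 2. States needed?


Track (count of a) mod 2: states 0..1, accept at 0
Minimal DFA: 2 states


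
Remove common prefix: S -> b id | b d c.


Common prefix: 'b'
Factored: S -> b S', S' -> id | d c


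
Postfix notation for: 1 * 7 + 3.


Left to right (same or higher precedence on left)
Postfix: 1 7 * 3 +


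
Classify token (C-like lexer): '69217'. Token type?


Pattern: digits only
Type: INTEGER_LITERAL


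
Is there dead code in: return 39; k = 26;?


statement follows a return and is unreachable
Dead: 'k = 26'


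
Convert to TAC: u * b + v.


Break into single-operator statements:
t1 = u * b
t2 = t1 + v


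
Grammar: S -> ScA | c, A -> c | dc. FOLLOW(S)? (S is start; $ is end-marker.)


$ ∈ FOLLOW(S). For each A -> αBβ: add FIRST(β)\{ε} to FOLLOW(B); if β nullable, add FOLLOW(A).
FOLLOW(S) = {$, c}


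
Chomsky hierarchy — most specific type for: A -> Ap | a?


Left-linear: every RHS is a terminal or one nonterminal followed by a terminal
Classification: Type 3 (Regular)


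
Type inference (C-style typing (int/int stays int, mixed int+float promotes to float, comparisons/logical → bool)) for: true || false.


Operand types: bool || bool
Rule: logical operators take bool operands and yield bool
Result type: bool


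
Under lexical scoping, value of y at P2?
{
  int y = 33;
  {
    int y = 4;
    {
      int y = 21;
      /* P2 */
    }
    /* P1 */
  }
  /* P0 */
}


y declared in the same block as P2
y = 21


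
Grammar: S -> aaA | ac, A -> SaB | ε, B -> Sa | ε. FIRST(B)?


Per alternative of B: FIRST(Sa) = {a}; FIRST(ε) = {ε}
FIRST(B) = {a, ε}


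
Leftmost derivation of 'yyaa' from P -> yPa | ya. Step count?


Derivation: P => yPa => yyaa
Steps: 2


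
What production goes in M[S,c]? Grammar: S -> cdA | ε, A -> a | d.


For [S, c]: 'c' ∈ FIRST(cdA)
Entry: S -> cdA


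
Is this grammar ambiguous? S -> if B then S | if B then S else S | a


dangling else: 'if B then if B then a else a' parses two ways
Ambiguous


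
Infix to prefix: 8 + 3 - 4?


left-to-right (same/higher precedence on left): tree is (- (+ 8 3) 4)
Prefix: - + 8 3 4


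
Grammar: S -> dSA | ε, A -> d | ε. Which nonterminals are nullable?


A nonterminal is nullable iff some alternative derives ε (directly, or every symbol in it is nullable)
Nullable: {A, S}


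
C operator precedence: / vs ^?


'/' is multiplicative (level 10); '^' is bitwise XOR (level 4)
Higher level binds tighter
'/' has higher precedence than '^'


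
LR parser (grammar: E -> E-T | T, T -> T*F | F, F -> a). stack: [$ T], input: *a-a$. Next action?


shift '*' to continue T -> T*F
Action: shift


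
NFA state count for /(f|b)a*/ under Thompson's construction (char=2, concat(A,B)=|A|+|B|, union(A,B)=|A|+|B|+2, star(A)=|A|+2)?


Syntax tree has 3 char leaf(s), 1 union(s), 1 star(s)
chars contribute 3×2 = 6; each union adds +2; each star adds +2
Total: 6 + 2 + 2 = 10 states
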